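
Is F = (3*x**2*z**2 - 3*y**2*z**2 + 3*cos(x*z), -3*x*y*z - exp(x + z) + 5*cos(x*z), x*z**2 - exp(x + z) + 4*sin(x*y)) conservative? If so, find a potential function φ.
No, ∇×F = (3*x*y + 5*x*sin(x*z) + 4*x*cos(x*y) + exp(x + z), 6*x**2*z - 3*x*sin(x*z) - 6*y**2*z - 4*y*cos(x*y) - z**2 + exp(x + z), 6*y*z**2 - 3*y*z - 5*z*sin(x*z) - exp(x + z)) ≠ 0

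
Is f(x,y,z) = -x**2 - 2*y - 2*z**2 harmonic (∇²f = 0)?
No, ∇²f = -6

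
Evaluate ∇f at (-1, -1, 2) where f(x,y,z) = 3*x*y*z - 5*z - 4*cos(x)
(-6 - 4*sin(1), -6, -2)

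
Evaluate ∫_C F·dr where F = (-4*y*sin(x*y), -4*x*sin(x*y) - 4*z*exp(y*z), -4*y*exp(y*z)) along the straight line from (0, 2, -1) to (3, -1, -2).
-8*sinh(2) - 4 + 4*cos(3)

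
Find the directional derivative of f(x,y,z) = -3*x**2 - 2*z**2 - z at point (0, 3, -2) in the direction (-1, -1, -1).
-7*sqrt(3)/3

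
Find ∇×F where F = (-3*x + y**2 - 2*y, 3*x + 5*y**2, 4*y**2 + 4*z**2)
(8*y, 0, 5 - 2*y)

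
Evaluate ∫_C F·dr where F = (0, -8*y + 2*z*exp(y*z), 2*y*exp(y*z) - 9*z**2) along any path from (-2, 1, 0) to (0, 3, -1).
-31 + 2*exp(-3)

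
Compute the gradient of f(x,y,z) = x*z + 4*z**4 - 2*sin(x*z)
(z*(1 - 2*cos(x*z)), 0, -2*x*cos(x*z) + x + 16*z**3)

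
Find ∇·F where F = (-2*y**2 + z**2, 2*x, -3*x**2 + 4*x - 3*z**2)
-6*z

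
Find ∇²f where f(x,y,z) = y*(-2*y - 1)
-4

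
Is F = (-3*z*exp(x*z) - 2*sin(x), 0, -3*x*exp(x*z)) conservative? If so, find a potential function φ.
Yes, F is conservative. φ = -3*exp(x*z) + 2*cos(x)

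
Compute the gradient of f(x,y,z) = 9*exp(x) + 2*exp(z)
(9*exp(x), 0, 2*exp(z))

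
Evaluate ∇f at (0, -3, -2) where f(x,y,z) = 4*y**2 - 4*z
(0, -24, -4)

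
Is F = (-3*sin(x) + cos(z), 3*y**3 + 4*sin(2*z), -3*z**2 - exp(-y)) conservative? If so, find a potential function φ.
No, ∇×F = (-8*cos(2*z) + exp(-y), -sin(z), 0) ≠ 0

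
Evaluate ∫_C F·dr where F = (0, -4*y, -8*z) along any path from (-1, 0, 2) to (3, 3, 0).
-2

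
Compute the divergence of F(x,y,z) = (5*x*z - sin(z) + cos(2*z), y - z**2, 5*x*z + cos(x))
5*x + 5*z + 1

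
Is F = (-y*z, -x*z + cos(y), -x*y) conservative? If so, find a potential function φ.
Yes, F is conservative. φ = -x*y*z + sin(y)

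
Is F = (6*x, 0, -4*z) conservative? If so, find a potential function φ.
Yes, F is conservative. φ = 3*x**2 - 2*z**2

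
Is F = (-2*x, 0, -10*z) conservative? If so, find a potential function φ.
Yes, F is conservative. φ = -x**2 - 5*z**2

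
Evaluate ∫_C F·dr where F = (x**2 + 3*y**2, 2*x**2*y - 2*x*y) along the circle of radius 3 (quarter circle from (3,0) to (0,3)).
-81/2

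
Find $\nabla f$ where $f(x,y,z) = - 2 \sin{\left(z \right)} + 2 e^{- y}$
(0, -2*exp(-y), -2*cos(z))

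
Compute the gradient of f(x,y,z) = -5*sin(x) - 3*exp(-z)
(-5*cos(x), 0, 3*exp(-z))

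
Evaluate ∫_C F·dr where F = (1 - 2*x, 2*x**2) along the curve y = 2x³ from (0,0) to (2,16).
374/5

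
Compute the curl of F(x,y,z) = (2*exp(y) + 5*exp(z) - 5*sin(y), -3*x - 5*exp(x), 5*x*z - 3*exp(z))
(0, -5*z + 5*exp(z), -5*exp(x) - 2*exp(y) + 5*cos(y) - 3)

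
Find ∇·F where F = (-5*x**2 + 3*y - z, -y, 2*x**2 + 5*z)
4 - 10*x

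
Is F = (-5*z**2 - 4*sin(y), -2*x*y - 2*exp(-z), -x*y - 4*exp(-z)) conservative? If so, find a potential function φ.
No, ∇×F = (-x - 2*exp(-z), y - 10*z, -2*y + 4*cos(y)) ≠ 0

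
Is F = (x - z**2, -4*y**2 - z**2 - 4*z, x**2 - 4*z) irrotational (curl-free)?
No, ∇×F = (2*z + 4, -2*x - 2*z, 0)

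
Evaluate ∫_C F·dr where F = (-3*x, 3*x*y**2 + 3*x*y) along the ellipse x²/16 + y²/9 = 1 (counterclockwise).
81*pi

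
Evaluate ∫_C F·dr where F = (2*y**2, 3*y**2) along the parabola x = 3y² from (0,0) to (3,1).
4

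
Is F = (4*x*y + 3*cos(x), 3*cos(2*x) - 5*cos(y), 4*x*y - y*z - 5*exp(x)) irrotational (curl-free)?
No, ∇×F = (4*x - z, -4*y + 5*exp(x), -4*x - 6*sin(2*x))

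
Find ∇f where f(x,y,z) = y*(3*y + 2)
(0, 6*y + 2, 0)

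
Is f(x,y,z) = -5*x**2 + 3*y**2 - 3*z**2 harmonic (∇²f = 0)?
No, ∇²f = -10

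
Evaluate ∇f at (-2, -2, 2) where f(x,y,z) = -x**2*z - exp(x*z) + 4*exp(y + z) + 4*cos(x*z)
(8*sin(4) - 2*exp(-4) + 8, 4, 2*exp(-4) - 8*sin(4))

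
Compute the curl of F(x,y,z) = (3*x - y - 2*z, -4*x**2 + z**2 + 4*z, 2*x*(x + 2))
(-2*z - 4, -4*x - 6, 1 - 8*x)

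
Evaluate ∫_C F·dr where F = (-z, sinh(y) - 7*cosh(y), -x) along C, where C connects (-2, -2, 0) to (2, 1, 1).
-7*sinh(2) - 7*sinh(1) - cosh(2) - 2 + cosh(1)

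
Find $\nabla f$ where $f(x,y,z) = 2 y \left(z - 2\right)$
(0, 2*z - 4, 2*y)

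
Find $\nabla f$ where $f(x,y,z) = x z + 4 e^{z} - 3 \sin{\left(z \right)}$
(z, 0, x + 4*exp(z) - 3*cos(z))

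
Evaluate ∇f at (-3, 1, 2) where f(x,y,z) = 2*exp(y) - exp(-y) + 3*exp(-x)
(-3*exp(3), sinh(1) + 3*cosh(1), 0)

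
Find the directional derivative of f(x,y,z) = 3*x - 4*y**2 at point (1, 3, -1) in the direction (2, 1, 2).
-6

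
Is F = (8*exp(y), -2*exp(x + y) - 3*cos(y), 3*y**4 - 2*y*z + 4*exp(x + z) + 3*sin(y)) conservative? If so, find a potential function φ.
No, ∇×F = (12*y**3 - 2*z + 3*cos(y), -4*exp(x + z), 2*(-exp(x) - 4)*exp(y)) ≠ 0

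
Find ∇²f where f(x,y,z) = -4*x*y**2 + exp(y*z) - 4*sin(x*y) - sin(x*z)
4*x**2*sin(x*y) + x**2*sin(x*z) - 8*x + y**2*exp(y*z) + 4*y**2*sin(x*y) + z**2*exp(y*z) + z**2*sin(x*z)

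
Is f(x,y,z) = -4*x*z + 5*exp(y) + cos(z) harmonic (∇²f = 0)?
No, ∇²f = 5*exp(y) - cos(z)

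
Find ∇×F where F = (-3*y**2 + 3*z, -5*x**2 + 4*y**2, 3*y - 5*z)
(3, 3, -10*x + 6*y)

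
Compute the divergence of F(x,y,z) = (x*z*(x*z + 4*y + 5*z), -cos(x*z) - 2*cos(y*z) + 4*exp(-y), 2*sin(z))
2*x*z**2 + 4*y*z + 5*z**2 + 2*z*sin(y*z) + 2*cos(z) - 4*exp(-y)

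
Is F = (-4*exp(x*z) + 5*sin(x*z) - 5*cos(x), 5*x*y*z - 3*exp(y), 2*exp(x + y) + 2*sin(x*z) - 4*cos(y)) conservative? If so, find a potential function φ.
No, ∇×F = (-5*x*y + 2*exp(x + y) + 4*sin(y), -4*x*exp(x*z) + 5*x*cos(x*z) - 2*z*cos(x*z) - 2*exp(x + y), 5*y*z) ≠ 0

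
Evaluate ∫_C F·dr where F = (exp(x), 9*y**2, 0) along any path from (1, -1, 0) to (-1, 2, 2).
27 - 2*sinh(1)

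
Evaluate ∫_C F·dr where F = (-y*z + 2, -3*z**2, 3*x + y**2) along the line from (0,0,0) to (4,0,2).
20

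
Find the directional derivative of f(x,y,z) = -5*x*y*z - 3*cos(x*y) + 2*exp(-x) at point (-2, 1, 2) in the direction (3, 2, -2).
sqrt(17)*(-6*exp(2) - 10 + 3*sin(2))/17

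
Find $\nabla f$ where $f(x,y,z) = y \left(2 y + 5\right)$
(0, 4*y + 5, 0)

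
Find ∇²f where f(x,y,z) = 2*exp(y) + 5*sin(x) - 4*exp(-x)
2*exp(y) - 5*sin(x) - 4*exp(-x)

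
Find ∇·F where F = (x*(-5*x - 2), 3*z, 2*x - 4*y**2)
-10*x - 2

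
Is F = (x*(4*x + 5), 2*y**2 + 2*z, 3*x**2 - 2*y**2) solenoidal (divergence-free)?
No, ∇·F = 8*x + 4*y + 5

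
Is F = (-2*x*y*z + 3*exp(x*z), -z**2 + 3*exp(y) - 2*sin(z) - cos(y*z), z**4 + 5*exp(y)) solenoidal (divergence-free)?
No, ∇·F = -2*y*z + 4*z**3 + 3*z*exp(x*z) + z*sin(y*z) + 3*exp(y)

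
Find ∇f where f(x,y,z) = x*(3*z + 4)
(3*z + 4, 0, 3*x)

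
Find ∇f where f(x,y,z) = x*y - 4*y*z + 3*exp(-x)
(y - 3*exp(-x), x - 4*z, -4*y)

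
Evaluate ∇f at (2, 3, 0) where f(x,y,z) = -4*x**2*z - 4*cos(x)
(4*sin(2), 0, -16)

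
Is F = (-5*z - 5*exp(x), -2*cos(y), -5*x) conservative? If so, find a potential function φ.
Yes, F is conservative. φ = -5*x*z - 5*exp(x) - 2*sin(y)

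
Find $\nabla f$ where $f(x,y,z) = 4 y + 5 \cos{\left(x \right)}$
(-5*sin(x), 4, 0)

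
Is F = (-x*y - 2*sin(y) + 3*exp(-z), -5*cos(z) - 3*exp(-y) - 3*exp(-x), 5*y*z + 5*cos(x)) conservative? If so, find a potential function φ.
No, ∇×F = (5*z - 5*sin(z), 5*sin(x) - 3*exp(-z), x + 2*cos(y) + 3*exp(-x)) ≠ 0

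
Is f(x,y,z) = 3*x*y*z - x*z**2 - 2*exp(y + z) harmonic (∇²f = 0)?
No, ∇²f = -2*x - 4*exp(y + z)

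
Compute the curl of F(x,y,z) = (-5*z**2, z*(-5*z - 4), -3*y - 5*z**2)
(10*z + 1, -10*z, 0)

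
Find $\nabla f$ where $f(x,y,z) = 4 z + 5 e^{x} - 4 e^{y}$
(5*exp(x), -4*exp(y), 4)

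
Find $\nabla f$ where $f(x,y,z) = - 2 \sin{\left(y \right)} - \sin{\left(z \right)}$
(0, -2*cos(y), -cos(z))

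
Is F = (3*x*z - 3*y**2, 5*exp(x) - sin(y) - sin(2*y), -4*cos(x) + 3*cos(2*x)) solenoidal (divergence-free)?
No, ∇·F = 3*z - cos(y) - 2*cos(2*y)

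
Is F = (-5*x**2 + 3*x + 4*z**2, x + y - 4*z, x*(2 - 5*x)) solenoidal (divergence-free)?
No, ∇·F = 4 - 10*x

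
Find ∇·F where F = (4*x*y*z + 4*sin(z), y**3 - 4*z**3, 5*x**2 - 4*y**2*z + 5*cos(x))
y*(-y + 4*z)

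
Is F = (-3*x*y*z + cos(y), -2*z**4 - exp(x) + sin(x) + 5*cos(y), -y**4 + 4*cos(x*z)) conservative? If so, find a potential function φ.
No, ∇×F = (-4*y**3 + 8*z**3, -3*x*y + 4*z*sin(x*z), 3*x*z - exp(x) + sin(y) + cos(x)) ≠ 0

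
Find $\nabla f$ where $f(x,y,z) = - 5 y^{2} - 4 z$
(0, -10*y, -4)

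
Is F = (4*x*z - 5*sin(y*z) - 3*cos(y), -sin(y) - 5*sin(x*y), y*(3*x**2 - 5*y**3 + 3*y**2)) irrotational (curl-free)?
No, ∇×F = (3*x**2 - 20*y**3 + 9*y**2, -6*x*y + 4*x - 5*y*cos(y*z), -5*y*cos(x*y) + 5*z*cos(y*z) - 3*sin(y))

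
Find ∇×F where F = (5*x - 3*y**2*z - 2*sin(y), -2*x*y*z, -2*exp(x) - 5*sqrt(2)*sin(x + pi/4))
(2*x*y, -3*y**2 + 2*exp(x) + 5*sqrt(2)*cos(x + pi/4), 4*y*z + 2*cos(y))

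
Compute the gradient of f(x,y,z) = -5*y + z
(0, -5, 1)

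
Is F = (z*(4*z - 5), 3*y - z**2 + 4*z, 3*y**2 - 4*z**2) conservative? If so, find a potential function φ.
No, ∇×F = (6*y + 2*z - 4, 8*z - 5, 0) ≠ 0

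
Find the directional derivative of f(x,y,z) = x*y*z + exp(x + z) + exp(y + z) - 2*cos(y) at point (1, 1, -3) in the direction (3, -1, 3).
sqrt(19)*(-3*exp(2) - 2*exp(2)*sin(1) + 8)*exp(-2)/19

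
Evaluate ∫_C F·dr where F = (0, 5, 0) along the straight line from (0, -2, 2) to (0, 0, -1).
10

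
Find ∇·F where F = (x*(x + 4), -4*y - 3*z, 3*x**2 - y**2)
2*x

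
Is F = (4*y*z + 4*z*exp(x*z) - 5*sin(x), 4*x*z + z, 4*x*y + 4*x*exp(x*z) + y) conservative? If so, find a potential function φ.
Yes, F is conservative. φ = 4*x*y*z + y*z + 4*exp(x*z) + 5*cos(x)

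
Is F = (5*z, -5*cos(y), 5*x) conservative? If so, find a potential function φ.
Yes, F is conservative. φ = 5*x*z - 5*sin(y)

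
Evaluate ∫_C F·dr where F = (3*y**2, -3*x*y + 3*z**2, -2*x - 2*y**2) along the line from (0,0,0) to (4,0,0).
0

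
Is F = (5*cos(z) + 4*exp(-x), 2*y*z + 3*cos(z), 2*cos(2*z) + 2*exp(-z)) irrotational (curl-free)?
No, ∇×F = (-2*y + 3*sin(z), -5*sin(z), 0)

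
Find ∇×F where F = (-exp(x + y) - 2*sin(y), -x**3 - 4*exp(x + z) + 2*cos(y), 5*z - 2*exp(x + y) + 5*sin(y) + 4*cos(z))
(-2*exp(x + y) + 4*exp(x + z) + 5*cos(y), 2*exp(x + y), -3*x**2 + exp(x + y) - 4*exp(x + z) + 2*cos(y))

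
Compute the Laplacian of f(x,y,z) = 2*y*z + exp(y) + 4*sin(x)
exp(y) - 4*sin(x)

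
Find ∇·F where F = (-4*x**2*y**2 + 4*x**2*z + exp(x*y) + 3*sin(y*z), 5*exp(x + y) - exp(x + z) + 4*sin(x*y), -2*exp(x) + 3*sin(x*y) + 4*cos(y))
-8*x*y**2 + 8*x*z + 4*x*cos(x*y) + y*exp(x*y) + 5*exp(x + y)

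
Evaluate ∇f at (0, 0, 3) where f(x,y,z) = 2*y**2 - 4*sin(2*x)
(-8, 0, 0)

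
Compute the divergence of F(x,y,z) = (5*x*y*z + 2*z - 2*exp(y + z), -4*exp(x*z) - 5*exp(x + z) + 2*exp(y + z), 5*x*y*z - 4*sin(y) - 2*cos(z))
5*x*y + 5*y*z + 2*exp(y + z) + 2*sin(z)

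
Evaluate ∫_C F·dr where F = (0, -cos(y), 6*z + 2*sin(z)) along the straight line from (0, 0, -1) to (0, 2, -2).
-sin(2) - 2*cos(2) + 2*cos(1) + 9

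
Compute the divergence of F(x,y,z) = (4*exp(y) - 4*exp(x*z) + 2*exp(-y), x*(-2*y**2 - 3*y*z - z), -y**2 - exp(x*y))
-x*(4*y + 3*z) - 4*z*exp(x*z)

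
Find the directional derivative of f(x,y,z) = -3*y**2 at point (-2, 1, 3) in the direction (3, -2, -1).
6*sqrt(14)/7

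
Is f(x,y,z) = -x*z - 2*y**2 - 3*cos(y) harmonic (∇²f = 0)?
No, ∇²f = 3*cos(y) - 4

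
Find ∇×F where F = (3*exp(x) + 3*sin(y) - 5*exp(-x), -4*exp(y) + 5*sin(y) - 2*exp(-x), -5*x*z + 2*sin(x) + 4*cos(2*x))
(0, 5*z + 8*sin(2*x) - 2*cos(x), -3*cos(y) + 2*exp(-x))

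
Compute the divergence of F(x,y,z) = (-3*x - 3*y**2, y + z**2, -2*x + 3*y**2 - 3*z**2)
-6*z - 2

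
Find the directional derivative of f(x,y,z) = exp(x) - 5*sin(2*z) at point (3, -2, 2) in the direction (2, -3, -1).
sqrt(14)*(5*cos(4) + exp(3))/7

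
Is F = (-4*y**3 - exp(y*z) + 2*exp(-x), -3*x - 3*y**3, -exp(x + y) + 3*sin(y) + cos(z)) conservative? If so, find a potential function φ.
No, ∇×F = (-exp(x + y) + 3*cos(y), -y*exp(y*z) + exp(x + y), 12*y**2 + z*exp(y*z) - 3) ≠ 0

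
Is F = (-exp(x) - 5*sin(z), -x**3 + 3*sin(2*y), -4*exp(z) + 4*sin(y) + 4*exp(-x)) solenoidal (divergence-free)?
No, ∇·F = -exp(x) - 4*exp(z) + 6*cos(2*y)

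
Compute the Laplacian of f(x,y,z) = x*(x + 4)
2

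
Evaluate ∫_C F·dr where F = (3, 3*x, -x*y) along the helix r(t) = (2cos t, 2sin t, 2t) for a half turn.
-12 + 6*pi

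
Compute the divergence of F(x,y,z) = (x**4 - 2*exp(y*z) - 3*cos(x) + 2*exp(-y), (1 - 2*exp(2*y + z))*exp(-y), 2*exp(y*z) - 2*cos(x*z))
4*x**3 + 2*x*sin(x*z) + 2*y*exp(y*z) - 2*exp(y + z) + 3*sin(x) - exp(-y)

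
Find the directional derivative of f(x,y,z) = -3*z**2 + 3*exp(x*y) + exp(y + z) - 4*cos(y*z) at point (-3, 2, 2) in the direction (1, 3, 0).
3*sqrt(10)*(8*exp(6)*sin(4) - 7 + exp(10))*exp(-6)/10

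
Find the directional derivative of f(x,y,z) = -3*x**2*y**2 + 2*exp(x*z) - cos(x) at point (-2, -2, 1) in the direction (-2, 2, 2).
sqrt(3)*(-6 + exp(2)*sin(2))*exp(-2)/3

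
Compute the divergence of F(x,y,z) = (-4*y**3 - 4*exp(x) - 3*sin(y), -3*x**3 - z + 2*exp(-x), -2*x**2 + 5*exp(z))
-4*exp(x) + 5*exp(z)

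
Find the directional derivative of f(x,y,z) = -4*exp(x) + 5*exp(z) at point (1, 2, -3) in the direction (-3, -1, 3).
3*sqrt(19)*(5 + 4*exp(4))*exp(-3)/19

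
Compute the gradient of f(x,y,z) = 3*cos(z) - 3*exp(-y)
(0, 3*exp(-y), -3*sin(z))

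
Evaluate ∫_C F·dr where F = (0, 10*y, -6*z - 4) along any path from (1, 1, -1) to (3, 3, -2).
35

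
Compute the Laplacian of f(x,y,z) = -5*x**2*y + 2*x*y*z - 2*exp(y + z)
-10*y - 4*exp(y + z)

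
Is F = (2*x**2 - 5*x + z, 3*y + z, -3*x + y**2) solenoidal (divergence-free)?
No, ∇·F = 4*x - 2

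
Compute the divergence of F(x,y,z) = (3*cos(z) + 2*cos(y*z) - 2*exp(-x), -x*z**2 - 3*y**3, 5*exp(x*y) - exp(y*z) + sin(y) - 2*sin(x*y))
-9*y**2 - y*exp(y*z) + 2*exp(-x)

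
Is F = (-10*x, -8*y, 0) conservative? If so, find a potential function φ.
Yes, F is conservative. φ = -5*x**2 - 4*y**2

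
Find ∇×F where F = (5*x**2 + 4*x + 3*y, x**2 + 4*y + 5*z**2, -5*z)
(-10*z, 0, 2*x - 3)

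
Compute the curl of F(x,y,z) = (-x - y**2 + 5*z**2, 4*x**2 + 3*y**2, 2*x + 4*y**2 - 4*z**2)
(8*y, 10*z - 2, 8*x + 2*y)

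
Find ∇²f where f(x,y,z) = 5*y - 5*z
0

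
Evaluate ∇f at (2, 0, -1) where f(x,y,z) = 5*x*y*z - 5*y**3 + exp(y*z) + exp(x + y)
(exp(2), -11 + exp(2), 0)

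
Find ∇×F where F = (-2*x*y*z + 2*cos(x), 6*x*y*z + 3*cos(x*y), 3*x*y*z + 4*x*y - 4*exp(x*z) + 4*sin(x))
(x*(-6*y + 3*z + 4), -2*x*y - 3*y*z - 4*y + 4*z*exp(x*z) - 4*cos(x), 2*x*z + 6*y*z - 3*y*sin(x*y))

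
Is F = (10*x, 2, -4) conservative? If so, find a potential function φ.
Yes, F is conservative. φ = 5*x**2 + 2*y - 4*z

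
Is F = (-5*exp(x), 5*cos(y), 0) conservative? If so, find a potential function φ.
Yes, F is conservative. φ = -5*exp(x) + 5*sin(y)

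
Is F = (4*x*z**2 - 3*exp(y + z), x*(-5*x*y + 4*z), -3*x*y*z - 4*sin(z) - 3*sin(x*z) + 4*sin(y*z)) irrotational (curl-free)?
No, ∇×F = (-3*x*z - 4*x + 4*z*cos(y*z), 8*x*z + 3*y*z + 3*z*cos(x*z) - 3*exp(y + z), -10*x*y + 4*z + 3*exp(y + z))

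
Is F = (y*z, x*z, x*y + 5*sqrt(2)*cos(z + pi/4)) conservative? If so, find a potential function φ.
Yes, F is conservative. φ = x*y*z + 5*sqrt(2)*sin(z + pi/4)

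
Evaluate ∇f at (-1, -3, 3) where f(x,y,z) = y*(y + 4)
(0, -2, 0)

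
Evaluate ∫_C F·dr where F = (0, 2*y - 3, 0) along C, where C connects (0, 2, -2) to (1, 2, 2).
0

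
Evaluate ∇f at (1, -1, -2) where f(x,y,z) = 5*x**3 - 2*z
(15, 0, -2)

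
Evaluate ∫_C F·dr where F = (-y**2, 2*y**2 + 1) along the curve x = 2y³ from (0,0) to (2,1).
7/15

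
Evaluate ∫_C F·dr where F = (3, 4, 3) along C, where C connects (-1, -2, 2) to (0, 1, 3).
18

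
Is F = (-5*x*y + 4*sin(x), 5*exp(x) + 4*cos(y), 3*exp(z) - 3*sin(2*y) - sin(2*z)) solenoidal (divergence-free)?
No, ∇·F = -5*y + 3*exp(z) - 4*sin(y) + 4*cos(x) - 2*cos(2*z)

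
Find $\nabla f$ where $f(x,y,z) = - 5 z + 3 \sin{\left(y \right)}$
(0, 3*cos(y), -5)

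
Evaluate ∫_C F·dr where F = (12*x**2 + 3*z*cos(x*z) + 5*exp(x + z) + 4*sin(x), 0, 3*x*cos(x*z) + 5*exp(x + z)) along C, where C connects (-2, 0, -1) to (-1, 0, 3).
-3*sin(2) - 4*cos(1) + 4*cos(2) - 3*sin(3) - 5*exp(-3) + 28 + 5*exp(2)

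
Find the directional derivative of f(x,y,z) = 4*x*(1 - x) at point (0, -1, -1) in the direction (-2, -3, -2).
-8*sqrt(17)/17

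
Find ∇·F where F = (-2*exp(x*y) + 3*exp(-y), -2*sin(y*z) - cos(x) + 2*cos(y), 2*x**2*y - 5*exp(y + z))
-2*y*exp(x*y) - 2*z*cos(y*z) - 5*exp(y + z) - 2*sin(y)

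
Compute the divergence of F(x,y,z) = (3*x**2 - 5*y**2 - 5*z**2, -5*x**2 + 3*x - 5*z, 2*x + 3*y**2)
6*x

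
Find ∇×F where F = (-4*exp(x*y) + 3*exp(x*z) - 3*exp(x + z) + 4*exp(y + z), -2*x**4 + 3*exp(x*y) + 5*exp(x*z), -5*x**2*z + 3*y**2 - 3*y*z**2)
(-5*x*exp(x*z) + 6*y - 3*z**2, 10*x*z + 3*x*exp(x*z) - 3*exp(x + z) + 4*exp(y + z), -8*x**3 + 4*x*exp(x*y) + 3*y*exp(x*y) + 5*z*exp(x*z) - 4*exp(y + z))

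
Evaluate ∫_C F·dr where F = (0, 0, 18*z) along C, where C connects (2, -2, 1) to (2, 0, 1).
0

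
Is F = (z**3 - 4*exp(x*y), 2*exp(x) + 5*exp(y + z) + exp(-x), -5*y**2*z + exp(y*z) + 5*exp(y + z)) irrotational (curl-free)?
No, ∇×F = (z*(-10*y + exp(y*z)), 3*z**2, 4*x*exp(x*y) + 2*exp(x) - exp(-x))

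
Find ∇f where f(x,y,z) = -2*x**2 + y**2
(-4*x, 2*y, 0)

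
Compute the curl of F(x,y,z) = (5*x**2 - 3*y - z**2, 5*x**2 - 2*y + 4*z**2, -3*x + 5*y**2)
(10*y - 8*z, 3 - 2*z, 10*x + 3)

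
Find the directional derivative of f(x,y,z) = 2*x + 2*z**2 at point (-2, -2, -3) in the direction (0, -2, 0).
0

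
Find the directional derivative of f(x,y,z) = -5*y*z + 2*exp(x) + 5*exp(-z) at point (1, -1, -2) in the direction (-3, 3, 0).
sqrt(2)*(5 - E)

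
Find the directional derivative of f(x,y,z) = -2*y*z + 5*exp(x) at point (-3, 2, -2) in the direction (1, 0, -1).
sqrt(2)*(5 + 4*exp(3))*exp(-3)/2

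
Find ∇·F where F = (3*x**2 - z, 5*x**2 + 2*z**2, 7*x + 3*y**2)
6*x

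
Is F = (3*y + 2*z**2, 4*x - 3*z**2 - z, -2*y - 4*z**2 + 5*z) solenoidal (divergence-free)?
No, ∇·F = 5 - 8*z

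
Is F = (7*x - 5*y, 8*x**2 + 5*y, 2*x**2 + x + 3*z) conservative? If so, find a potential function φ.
No, ∇×F = (0, -4*x - 1, 16*x + 5) ≠ 0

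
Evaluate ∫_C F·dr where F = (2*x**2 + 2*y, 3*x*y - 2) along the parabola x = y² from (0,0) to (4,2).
184/3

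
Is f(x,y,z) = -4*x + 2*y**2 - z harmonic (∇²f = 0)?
No, ∇²f = 4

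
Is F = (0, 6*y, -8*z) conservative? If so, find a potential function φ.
Yes, F is conservative. φ = 3*y**2 - 4*z**2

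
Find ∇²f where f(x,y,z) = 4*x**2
8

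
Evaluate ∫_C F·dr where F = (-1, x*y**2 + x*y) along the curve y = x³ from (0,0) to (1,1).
-19/70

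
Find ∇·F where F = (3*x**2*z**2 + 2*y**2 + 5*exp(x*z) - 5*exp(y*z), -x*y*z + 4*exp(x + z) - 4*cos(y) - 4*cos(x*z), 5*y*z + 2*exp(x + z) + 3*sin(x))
6*x*z**2 - x*z + 5*y + 5*z*exp(x*z) + 2*exp(x + z) + 4*sin(y)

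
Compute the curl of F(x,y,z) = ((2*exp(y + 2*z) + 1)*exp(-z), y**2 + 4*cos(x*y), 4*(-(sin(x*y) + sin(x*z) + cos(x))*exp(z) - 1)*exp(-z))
(-4*x*cos(x*y), (4*(y*cos(x*y) + z*cos(x*z) - sin(x))*exp(z) + 2*exp(y + 2*z) - 1)*exp(-z), -4*y*sin(x*y) - 2*exp(y + z))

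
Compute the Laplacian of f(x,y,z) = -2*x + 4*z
0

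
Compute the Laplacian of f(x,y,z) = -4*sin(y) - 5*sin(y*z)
5*y**2*sin(y*z) + 5*z**2*sin(y*z) + 4*sin(y)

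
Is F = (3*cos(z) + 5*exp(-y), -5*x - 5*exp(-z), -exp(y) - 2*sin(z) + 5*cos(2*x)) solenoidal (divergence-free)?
No, ∇·F = -2*cos(z)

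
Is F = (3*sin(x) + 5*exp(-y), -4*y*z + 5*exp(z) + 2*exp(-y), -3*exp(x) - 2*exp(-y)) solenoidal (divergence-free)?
No, ∇·F = -4*z + 3*cos(x) - 2*exp(-y)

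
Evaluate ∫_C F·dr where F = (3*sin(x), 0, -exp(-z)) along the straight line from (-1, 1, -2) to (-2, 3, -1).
-exp(2) - 3*cos(2) + 3*cos(1) + E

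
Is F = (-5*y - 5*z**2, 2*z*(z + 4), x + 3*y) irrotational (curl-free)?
No, ∇×F = (-4*z - 5, -10*z - 1, 5)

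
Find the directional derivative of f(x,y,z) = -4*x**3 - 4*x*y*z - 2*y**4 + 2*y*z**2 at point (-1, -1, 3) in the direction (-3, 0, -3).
8*sqrt(2)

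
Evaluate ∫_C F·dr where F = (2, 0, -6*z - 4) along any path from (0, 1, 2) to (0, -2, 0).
20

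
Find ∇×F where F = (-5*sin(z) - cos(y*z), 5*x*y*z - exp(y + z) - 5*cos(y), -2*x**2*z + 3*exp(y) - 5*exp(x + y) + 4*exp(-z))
(-5*x*y + 3*exp(y) - 5*exp(x + y) + exp(y + z), 4*x*z + y*sin(y*z) + 5*exp(x + y) - 5*cos(z), z*(5*y - sin(y*z)))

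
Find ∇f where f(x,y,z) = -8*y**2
(0, -16*y, 0)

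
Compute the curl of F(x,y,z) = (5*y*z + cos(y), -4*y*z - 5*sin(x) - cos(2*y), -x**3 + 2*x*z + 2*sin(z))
(4*y, 3*x**2 + 5*y - 2*z, -5*z + sin(y) - 5*cos(x))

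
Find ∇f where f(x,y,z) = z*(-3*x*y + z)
(-3*y*z, -3*x*z, -3*x*y + 2*z)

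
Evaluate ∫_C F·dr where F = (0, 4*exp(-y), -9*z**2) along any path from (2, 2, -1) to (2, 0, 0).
-7 + 4*exp(-2)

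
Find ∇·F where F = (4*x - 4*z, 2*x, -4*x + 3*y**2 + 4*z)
8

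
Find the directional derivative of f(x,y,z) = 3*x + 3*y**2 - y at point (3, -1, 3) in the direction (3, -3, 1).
30*sqrt(19)/19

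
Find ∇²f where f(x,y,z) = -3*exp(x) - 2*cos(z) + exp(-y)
-3*exp(x) + 2*cos(z) + exp(-y)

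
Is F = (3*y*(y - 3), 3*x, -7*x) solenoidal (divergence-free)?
Yes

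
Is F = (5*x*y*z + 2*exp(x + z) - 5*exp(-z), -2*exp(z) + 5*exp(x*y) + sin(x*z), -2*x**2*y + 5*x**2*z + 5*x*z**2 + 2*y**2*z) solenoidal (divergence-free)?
No, ∇·F = 5*x**2 + 10*x*z + 5*x*exp(x*y) + 2*y**2 + 5*y*z + 2*exp(x + z)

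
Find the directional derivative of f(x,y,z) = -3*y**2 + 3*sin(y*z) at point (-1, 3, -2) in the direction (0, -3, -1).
9*sqrt(10)*(cos(6) + 6)/10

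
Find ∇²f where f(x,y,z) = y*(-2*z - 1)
0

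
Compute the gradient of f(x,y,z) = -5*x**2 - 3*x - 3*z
(-10*x - 3, 0, -3)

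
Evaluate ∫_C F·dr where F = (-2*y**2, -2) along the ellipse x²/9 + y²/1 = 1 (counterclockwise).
0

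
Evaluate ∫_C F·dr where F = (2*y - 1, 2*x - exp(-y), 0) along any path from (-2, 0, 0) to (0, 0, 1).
-2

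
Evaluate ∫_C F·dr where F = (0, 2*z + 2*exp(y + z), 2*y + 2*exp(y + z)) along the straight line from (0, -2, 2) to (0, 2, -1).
2 + 2*E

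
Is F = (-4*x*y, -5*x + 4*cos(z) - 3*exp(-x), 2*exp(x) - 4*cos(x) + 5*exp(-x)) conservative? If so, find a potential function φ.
No, ∇×F = (4*sin(z), -2*exp(x) - 4*sin(x) + 5*exp(-x), 4*x - 5 + 3*exp(-x)) ≠ 0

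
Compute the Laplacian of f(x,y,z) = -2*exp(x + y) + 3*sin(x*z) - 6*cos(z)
-3*x**2*sin(x*z) - 3*z**2*sin(x*z) - 4*exp(x + y) + 6*cos(z)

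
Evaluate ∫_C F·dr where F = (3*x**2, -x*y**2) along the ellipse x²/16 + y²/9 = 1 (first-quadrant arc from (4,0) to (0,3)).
-64 - 27*pi/4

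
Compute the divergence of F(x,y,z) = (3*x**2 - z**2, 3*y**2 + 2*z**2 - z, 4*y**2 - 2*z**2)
6*x + 6*y - 4*z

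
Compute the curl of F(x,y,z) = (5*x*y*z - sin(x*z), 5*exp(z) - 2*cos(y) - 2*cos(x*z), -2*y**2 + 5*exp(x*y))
(5*x*exp(x*y) - 2*x*sin(x*z) - 4*y - 5*exp(z), 5*x*y - x*cos(x*z) - 5*y*exp(x*y), z*(-5*x + 2*sin(x*z)))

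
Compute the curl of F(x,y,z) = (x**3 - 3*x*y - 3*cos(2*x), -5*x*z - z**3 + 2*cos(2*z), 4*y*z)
(5*x + 3*z**2 + 4*z + 4*sin(2*z), 0, 3*x - 5*z)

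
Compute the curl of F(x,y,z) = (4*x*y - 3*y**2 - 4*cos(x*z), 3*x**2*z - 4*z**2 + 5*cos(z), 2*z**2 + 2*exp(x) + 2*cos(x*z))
(-3*x**2 + 8*z + 5*sin(z), 4*x*sin(x*z) + 2*z*sin(x*z) - 2*exp(x), 6*x*z - 4*x + 6*y)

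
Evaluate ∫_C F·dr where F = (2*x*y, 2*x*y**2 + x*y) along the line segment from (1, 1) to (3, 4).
275/2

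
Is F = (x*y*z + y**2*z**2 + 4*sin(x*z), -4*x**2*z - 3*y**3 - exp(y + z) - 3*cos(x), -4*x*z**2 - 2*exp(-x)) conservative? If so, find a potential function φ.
No, ∇×F = (4*x**2 + exp(y + z), x*y + 4*x*cos(x*z) + 2*y**2*z + 4*z**2 - 2*exp(-x), -9*x*z - 2*y*z**2 + 3*sin(x)) ≠ 0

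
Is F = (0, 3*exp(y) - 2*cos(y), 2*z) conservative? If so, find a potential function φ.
Yes, F is conservative. φ = z**2 + 3*exp(y) - 2*sin(y)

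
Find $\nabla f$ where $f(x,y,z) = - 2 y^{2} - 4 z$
(0, -4*y, -4)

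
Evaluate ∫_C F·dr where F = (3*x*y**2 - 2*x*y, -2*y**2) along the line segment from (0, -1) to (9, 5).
2019/2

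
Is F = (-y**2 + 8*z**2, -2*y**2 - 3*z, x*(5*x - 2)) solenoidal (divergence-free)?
No, ∇·F = -4*y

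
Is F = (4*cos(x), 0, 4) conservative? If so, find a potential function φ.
Yes, F is conservative. φ = 4*z + 4*sin(x)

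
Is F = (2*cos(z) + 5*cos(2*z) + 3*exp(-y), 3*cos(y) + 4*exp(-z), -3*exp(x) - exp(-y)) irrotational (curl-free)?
No, ∇×F = (4*exp(-z) + exp(-y), 3*exp(x) - 2*sin(z) - 10*sin(2*z), 3*exp(-y))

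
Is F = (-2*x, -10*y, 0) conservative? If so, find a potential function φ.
Yes, F is conservative. φ = -x**2 - 5*y**2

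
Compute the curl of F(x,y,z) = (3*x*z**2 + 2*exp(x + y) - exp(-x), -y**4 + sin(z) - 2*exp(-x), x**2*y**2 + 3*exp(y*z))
(2*x**2*y + 3*z*exp(y*z) - cos(z), 2*x*(-y**2 + 3*z), 2*(1 - exp(2*x + y))*exp(-x))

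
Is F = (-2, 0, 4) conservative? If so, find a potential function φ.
Yes, F is conservative. φ = -2*x + 4*z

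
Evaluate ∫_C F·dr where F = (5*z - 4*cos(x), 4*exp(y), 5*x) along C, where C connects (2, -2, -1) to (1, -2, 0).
-4*sin(1) + 4*sin(2) + 10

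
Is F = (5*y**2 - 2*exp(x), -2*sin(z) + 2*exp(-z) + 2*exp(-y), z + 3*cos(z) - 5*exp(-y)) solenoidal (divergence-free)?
No, ∇·F = -2*exp(x) - 3*sin(z) + 1 - 2*exp(-y)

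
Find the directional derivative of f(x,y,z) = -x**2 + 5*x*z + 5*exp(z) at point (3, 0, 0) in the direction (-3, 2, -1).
-sqrt(14)/7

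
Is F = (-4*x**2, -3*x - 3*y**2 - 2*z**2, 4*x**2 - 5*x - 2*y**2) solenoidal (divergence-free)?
No, ∇·F = -8*x - 6*y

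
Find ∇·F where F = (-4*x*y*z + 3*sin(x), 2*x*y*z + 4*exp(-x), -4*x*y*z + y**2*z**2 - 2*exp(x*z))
-4*x*y + 2*x*z - 2*x*exp(x*z) + 2*y**2*z - 4*y*z + 3*cos(x)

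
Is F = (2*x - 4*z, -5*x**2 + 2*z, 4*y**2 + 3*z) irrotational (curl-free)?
No, ∇×F = (8*y - 2, -4, -10*x)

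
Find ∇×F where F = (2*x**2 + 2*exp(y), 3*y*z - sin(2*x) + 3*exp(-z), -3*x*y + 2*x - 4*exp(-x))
(-3*x - 3*y + 3*exp(-z), 3*y - 2 - 4*exp(-x), -2*exp(y) - 2*cos(2*x))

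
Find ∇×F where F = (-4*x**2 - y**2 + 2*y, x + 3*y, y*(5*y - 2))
(10*y - 2, 0, 2*y - 1)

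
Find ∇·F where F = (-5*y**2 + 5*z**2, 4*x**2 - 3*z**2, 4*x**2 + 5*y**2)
0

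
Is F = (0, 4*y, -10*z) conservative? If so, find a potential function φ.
Yes, F is conservative. φ = 2*y**2 - 5*z**2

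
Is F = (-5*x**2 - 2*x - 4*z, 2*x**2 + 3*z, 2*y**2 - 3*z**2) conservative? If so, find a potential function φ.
No, ∇×F = (4*y - 3, -4, 4*x) ≠ 0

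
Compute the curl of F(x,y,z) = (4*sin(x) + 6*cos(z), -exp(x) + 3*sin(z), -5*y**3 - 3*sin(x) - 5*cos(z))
(-15*y**2 - 3*cos(z), -6*sin(z) + 3*cos(x), -exp(x))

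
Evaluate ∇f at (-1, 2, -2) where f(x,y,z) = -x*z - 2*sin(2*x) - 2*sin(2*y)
(2 - 4*cos(2), -4*cos(4), 1)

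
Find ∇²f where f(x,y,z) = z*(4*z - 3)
8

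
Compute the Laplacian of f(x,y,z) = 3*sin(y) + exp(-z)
-3*sin(y) + exp(-z)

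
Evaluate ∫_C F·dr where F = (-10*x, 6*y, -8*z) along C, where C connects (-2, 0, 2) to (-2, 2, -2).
12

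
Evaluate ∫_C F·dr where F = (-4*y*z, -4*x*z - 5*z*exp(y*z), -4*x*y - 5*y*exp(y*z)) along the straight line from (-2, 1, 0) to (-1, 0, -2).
0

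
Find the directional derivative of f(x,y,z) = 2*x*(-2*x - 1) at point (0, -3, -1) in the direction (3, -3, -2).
-3*sqrt(22)/11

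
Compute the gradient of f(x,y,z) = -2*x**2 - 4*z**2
(-4*x, 0, -8*z)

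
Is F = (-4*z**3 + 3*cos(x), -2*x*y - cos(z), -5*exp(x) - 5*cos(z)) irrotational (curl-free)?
No, ∇×F = (-sin(z), -12*z**2 + 5*exp(x), -2*y)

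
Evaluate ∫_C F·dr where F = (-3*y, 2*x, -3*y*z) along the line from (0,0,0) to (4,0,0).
0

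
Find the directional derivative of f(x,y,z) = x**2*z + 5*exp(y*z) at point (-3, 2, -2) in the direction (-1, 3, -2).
5*sqrt(14)*(-3*exp(4) - 5)*exp(-4)/7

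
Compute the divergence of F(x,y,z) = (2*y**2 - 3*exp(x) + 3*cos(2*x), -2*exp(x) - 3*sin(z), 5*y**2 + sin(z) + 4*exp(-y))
-3*exp(x) - 6*sin(2*x) + cos(z)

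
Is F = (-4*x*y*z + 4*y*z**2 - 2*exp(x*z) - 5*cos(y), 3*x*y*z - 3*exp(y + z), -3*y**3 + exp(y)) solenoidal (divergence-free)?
No, ∇·F = 3*x*z - 4*y*z - 2*z*exp(x*z) - 3*exp(y + z)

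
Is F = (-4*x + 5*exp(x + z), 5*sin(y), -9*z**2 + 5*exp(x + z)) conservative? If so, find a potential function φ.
Yes, F is conservative. φ = -2*x**2 - 3*z**3 + 5*exp(x + z) - 5*cos(y)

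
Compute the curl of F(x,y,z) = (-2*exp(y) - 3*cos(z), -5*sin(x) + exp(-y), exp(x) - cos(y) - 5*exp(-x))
(sin(y), -exp(x) + 3*sin(z) - 5*exp(-x), 2*exp(y) - 5*cos(x))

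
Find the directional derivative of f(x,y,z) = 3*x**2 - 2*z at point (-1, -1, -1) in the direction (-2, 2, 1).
10/3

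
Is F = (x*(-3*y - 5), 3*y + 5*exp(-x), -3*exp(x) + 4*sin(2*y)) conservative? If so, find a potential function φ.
No, ∇×F = (8*cos(2*y), 3*exp(x), 3*x - 5*exp(-x)) ≠ 0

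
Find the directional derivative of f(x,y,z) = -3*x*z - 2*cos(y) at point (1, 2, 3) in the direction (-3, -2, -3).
2*sqrt(22)*(9 - sin(2))/11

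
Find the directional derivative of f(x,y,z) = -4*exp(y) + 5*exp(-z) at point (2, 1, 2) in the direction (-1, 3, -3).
3*sqrt(19)*(5 - 4*exp(3))*exp(-2)/19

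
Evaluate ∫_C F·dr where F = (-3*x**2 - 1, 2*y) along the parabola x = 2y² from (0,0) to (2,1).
-9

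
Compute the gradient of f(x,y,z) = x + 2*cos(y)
(1, -2*sin(y), 0)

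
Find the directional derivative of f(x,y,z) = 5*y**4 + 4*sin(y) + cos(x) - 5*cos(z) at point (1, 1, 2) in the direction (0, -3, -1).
-sqrt(10)*(5*sin(2) + 12*cos(1) + 60)/10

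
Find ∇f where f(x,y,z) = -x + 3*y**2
(-1, 6*y, 0)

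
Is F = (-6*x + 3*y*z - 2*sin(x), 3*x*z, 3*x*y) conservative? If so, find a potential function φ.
Yes, F is conservative. φ = -3*x**2 + 3*x*y*z + 2*cos(x)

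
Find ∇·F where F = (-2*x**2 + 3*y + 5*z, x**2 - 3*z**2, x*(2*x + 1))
-4*x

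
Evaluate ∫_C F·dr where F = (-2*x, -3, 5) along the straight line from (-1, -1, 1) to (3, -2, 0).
-10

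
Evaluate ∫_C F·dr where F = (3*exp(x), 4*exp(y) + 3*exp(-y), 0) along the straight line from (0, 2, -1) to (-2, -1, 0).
-10*sinh(2) - 7*sinh(1) - 3 + cosh(1) + 2*cosh(2)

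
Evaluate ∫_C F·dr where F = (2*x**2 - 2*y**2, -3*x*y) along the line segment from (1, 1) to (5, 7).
-964/3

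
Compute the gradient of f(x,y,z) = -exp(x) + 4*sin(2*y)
(-exp(x), 8*cos(2*y), 0)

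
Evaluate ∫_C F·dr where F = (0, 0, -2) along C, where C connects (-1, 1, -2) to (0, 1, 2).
-8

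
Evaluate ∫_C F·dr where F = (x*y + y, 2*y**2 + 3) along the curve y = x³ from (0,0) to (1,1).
247/60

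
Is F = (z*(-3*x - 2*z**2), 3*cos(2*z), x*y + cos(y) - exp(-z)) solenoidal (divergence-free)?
No, ∇·F = -3*z + exp(-z)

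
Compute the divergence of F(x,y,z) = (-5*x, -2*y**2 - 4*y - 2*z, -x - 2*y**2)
-4*y - 9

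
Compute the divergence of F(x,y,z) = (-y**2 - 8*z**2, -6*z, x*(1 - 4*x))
0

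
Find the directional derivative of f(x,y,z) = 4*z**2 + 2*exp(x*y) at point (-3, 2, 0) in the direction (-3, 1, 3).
-18*sqrt(19)*exp(-6)/19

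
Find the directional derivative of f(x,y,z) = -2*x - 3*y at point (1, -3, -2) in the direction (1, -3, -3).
7*sqrt(19)/19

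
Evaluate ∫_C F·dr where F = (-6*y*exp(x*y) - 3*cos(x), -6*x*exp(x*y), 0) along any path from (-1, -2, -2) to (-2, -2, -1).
-6*exp(4) - 3*sin(1) + 3*sin(2) + 6*exp(2)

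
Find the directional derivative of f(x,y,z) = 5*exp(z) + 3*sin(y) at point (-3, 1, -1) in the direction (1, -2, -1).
sqrt(6)*(-E*cos(1) - 5/6)*exp(-1)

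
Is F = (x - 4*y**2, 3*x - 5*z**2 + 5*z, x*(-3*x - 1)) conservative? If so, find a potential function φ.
No, ∇×F = (10*z - 5, 6*x + 1, 8*y + 3) ≠ 0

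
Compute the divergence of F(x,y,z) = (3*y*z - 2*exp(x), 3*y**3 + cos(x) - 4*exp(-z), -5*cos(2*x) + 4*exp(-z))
9*y**2 - 2*exp(x) - 4*exp(-z)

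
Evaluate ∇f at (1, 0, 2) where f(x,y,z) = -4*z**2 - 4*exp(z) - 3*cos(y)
(0, 0, -4*exp(2) - 16)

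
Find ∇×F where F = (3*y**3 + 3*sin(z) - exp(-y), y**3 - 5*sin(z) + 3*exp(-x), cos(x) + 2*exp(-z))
(5*cos(z), sin(x) + 3*cos(z), -9*y**2 - exp(-y) - 3*exp(-x))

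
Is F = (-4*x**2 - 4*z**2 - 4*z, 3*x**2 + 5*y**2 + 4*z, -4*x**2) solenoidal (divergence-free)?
No, ∇·F = -8*x + 10*y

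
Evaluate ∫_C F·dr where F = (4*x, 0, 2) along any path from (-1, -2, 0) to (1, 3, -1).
-2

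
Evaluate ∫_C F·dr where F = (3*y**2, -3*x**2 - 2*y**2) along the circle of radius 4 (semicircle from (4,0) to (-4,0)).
-256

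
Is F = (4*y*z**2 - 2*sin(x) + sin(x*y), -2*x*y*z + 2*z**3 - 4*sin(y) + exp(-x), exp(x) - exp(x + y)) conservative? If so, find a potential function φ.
No, ∇×F = (2*x*y - 6*z**2 - exp(x + y), 8*y*z - exp(x) + exp(x + y), -x*cos(x*y) - 2*y*z - 4*z**2 - exp(-x)) ≠ 0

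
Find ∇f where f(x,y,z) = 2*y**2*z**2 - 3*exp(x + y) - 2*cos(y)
(-3*exp(x + y), 4*y*z**2 - 3*exp(x + y) + 2*sin(y), 4*y**2*z)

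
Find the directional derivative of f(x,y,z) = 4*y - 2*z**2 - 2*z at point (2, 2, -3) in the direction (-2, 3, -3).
-9*sqrt(22)/11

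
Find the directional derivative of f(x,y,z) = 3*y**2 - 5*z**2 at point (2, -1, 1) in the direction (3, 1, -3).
24*sqrt(19)/19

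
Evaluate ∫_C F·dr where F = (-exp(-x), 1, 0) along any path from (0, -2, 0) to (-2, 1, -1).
2 + exp(2)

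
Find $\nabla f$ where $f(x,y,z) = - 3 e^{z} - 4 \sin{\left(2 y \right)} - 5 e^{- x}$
(5*exp(-x), -8*cos(2*y), -3*exp(z))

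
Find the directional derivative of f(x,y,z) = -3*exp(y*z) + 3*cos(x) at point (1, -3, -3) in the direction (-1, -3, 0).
3*sqrt(10)*(-9*exp(9) + sin(1))/10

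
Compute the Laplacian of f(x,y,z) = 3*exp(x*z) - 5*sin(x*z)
(x**2 + z**2)*(3*exp(x*z) + 5*sin(x*z))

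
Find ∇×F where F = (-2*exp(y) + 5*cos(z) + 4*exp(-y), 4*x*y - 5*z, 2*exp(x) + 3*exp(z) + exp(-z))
(5, -2*exp(x) - 5*sin(z), 4*y + 2*exp(y) + 4*exp(-y))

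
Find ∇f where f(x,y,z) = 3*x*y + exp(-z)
(3*y, 3*x, -exp(-z))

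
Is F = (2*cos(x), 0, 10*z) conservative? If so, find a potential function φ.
Yes, F is conservative. φ = 5*z**2 + 2*sin(x)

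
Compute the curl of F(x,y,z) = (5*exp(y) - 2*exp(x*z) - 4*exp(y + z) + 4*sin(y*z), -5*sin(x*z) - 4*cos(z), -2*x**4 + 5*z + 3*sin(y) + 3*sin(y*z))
(5*x*cos(x*z) + 3*z*cos(y*z) - 4*sin(z) + 3*cos(y), 8*x**3 - 2*x*exp(x*z) + 4*y*cos(y*z) - 4*exp(y + z), -5*z*cos(x*z) - 4*z*cos(y*z) - 5*exp(y) + 4*exp(y + z))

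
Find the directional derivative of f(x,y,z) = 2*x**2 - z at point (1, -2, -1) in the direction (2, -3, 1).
sqrt(14)/2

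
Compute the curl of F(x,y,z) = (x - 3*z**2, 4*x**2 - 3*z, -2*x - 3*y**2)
(3 - 6*y, 2 - 6*z, 8*x)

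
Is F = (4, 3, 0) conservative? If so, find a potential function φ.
Yes, F is conservative. φ = 4*x + 3*y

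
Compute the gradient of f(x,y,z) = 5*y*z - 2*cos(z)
(0, 5*z, 5*y + 2*sin(z))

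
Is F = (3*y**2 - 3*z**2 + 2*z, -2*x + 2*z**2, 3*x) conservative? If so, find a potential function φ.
No, ∇×F = (-4*z, -6*z - 1, -6*y - 2) ≠ 0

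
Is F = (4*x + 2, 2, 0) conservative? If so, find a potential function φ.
Yes, F is conservative. φ = 2*x**2 + 2*x + 2*y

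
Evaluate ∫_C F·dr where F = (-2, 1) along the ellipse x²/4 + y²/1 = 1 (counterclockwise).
0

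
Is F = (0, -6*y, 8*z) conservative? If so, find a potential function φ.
Yes, F is conservative. φ = -3*y**2 + 4*z**2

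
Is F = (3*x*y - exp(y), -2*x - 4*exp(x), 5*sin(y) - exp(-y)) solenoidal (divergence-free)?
No, ∇·F = 3*y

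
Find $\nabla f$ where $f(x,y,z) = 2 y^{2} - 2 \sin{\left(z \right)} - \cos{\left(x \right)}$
(sin(x), 4*y, -2*cos(z))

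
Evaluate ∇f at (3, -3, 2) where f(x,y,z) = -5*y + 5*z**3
(0, -5, 60)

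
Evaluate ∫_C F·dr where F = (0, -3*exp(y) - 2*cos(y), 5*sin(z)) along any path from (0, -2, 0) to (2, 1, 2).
-3*E - 2*sin(2) - 2*sin(1) + 3*exp(-2) - 5*cos(2) + 5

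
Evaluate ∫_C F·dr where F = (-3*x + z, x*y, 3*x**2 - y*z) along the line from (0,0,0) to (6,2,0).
-46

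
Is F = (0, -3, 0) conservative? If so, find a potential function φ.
Yes, F is conservative. φ = -3*y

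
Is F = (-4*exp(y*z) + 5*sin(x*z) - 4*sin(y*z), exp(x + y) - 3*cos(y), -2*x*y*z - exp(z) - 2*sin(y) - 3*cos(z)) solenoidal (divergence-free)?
No, ∇·F = -2*x*y + 5*z*cos(x*z) - exp(z) + exp(x + y) + 3*sin(y) + 3*sin(z)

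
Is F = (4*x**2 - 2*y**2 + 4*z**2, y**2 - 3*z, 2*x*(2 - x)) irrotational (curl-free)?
No, ∇×F = (3, 4*x + 8*z - 4, 4*y)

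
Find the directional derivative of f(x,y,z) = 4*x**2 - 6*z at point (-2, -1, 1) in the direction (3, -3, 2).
-30*sqrt(22)/11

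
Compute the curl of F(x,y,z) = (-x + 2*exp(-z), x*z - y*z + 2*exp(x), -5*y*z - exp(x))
(-x + y - 5*z, exp(x) - 2*exp(-z), z + 2*exp(x))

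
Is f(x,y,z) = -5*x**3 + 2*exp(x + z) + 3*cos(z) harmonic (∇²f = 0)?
No, ∇²f = -30*x + 4*exp(x + z) - 3*cos(z)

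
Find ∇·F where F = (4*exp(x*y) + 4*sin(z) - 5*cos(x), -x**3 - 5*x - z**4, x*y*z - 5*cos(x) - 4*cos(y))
x*y + 4*y*exp(x*y) + 5*sin(x)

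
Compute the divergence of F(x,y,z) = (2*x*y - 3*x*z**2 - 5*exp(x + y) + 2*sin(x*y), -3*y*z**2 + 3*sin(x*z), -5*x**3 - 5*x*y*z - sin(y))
-5*x*y + 2*y*cos(x*y) + 2*y - 6*z**2 - 5*exp(x + y)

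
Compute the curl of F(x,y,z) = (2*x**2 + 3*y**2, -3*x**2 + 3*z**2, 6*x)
(-6*z, -6, -6*x - 6*y)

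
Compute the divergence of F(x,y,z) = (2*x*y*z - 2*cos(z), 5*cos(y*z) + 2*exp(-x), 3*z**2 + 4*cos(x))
z*(2*y - 5*sin(y*z) + 6)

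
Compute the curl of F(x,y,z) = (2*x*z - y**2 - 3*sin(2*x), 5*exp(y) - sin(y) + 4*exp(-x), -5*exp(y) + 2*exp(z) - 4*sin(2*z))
(-5*exp(y), 2*x, 2*y - 4*exp(-x))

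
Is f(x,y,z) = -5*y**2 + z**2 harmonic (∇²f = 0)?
No, ∇²f = -8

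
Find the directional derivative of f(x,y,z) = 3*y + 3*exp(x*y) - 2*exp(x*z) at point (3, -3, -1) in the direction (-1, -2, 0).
sqrt(5)*(-6*exp(9) - 2*exp(6) - 9)*exp(-9)/5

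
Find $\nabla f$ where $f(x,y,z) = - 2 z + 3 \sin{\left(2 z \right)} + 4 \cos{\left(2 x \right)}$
(-8*sin(2*x), 0, 6*cos(2*z) - 2)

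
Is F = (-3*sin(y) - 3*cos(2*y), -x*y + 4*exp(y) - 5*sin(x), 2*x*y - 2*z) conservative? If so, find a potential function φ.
No, ∇×F = (2*x, -2*y, -y - 6*sin(2*y) - 5*cos(x) + 3*cos(y)) ≠ 0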